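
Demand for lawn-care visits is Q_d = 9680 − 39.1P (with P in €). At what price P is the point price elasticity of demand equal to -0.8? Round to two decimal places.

110.03

Ed = −39.1P/(9680 − 39.1P). Set this equal to -0.8:
39.1P = 0.8·(9680 − 39.1P) ⇒ 39.1P(1 + 0.8) = 0.8·9680
P = 0.8·9680 / (39.1·1.8) = 110.0312…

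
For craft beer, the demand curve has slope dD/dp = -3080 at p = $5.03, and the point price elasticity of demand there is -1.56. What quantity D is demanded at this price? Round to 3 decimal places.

Ed = (dD/dp)·(p/D) ⇒ D = (dD/dp)·p/Ed = (-3080)·5.03/(-1.56) = 9931.02564…

9931.026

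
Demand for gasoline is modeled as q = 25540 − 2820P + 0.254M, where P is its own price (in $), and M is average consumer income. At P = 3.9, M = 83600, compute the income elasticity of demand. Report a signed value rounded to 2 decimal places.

0.59

At the given values, q = 25540 − 2820(3.9) + 0.254(83600) = 35776.4.
∂q/∂M = 0.254.
E = (0.254) × (83600/35776.4) = 0.5935…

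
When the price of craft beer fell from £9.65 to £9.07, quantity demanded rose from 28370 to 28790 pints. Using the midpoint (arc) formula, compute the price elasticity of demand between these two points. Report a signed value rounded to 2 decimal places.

-0.24

%ΔQ = (28790 − 28370) / [(28370 + 28790)/2] = 420/28580 = 0.014695…
%ΔP = (9.07 − 9.65) / [(9.65 + 9.07)/2] = -0.58/9.36 = -0.061965…
Arc Ed = %ΔQ / %ΔP = (420/28580) / (-0.58/9.36) = -0.2371…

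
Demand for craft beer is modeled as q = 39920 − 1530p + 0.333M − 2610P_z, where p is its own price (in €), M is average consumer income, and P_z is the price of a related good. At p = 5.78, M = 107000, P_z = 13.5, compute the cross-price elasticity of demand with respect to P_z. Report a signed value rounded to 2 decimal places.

-1.12

At the given values, q = 39920 − 1530(5.78) + 0.333(107000) − 2610(13.5) = 31472.6.
∂q/∂P_z = -2610.
E = (-2610) × (13.5/31472.6) = -1.1195…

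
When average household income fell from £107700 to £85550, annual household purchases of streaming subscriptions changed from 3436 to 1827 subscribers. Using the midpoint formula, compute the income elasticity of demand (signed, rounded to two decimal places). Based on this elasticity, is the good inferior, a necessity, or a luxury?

%ΔQ = (1827 − 3436)/[( 3436 + 1827)/2] = -1609/2631.5 = -0.611438…
%ΔIncome = (85550 − 107700)/[( 107700 + 85550)/2] = -22150/96625 = -0.229236…
E_income = (-1609/2631.5) / (-22150/96625) = 2.6672…
E_income > 1 ⇒ normal good, luxury.

2.67; luxury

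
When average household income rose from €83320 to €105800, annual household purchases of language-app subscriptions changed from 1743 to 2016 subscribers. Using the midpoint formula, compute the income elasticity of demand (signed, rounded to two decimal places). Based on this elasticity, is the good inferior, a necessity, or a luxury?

0.61; necessity

%ΔQ = (2016 − 1743)/[( 1743 + 2016)/2] = 273/1879.5 = 0.145251…
%ΔIncome = (105800 − 83320)/[( 83320 + 105800)/2] = 22480/94560 = 0.237732…
E_income = (273/1879.5) / (22480/94560) = 0.6109…
0 < E_income < 1 ⇒ normal good, necessity.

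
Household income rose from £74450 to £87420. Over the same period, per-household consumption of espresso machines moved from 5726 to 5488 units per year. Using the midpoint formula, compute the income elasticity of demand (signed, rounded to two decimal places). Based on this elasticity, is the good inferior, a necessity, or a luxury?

-0.26; inferior

%ΔQ = (5488 − 5726)/[( 5726 + 5488)/2] = -238/5607 = -0.042446…
%ΔIncome = (87420 − 74450)/[( 74450 + 87420)/2] = 12970/80935 = 0.160252…
E_income = (-238/5607) / (12970/80935) = -0.2648…
E_income < 0 ⇒ inferior good.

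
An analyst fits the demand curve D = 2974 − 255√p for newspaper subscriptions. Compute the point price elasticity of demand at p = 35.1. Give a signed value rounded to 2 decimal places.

dD/dp = −255/(2√p) = -21.5207. At p = 35.1, D = 1463.25.
Ed = (dD/dp)·(p/D) = (-21.5207) × (35.1/1463.25) = -0.5162…

-0.52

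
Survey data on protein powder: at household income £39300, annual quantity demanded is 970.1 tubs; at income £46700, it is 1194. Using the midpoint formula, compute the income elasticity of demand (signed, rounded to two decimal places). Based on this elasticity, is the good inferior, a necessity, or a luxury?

%ΔQ = (1194 − 970.1)/[( 970.1 + 1194)/2] = 223.9/1082.05 = 0.206922…
%ΔIncome = (46700 − 39300)/[( 39300 + 46700)/2] = 7400/43000 = 0.172093…
E_income = (223.9/1082.05) / (7400/43000) = 1.2023…
E_income > 1 ⇒ normal good, luxury.

1.20; luxury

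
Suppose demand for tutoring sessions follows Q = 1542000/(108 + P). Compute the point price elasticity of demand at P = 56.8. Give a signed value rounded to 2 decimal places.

-0.34

dQ/dP = −1542000/(108 + P)² = -56.7767. At P = 56.8, Q = 9356.8.
Ed = (dQ/dP)·(P/Q) = (-56.7767) × (56.8/9356.8) = -0.3446…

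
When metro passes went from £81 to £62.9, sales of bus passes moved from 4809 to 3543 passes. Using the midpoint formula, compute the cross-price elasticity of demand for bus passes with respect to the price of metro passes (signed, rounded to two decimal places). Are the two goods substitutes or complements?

%ΔQ_{bus passes} = (3543 − 4809)/avg = -1266/4176 = -0.303160…
%ΔP_{metro passes} = (62.9 − 81)/avg = -18.1/71.95 = -0.251563…
E_cross = (-1266/4176) / (-18.1/71.95) = 1.2051…
E_cross > 0 ⇒ the goods are substitutes.

1.21; substitutes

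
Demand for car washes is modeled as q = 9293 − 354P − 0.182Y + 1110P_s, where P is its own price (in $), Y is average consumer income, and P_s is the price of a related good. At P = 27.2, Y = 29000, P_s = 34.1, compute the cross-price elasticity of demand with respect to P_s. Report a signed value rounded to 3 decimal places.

At the given values, q = 9293 − 354(27.2) − 0.182(29000) + 1110(34.1) = 32237.2.
∂q/∂P_s = 1110.
E = (1110) × (34.1/32237.2) = 1.17414…

1.174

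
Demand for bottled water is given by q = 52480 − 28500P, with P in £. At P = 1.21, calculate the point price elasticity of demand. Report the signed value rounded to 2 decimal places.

dq/dP = −28500. At P = 1.21, q = 52480 − 28500(1.21) = 17995.
Ed = (dq/dP)·(P/q) = −28500 × (1.21/17995) = -1.9163…

-1.92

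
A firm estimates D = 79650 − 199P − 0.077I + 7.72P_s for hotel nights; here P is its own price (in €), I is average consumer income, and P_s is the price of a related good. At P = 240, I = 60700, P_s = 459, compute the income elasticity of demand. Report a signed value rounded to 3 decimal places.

-0.152

At the given values, D = 79650 − 199(240) − 0.077(60700) + 7.72(459) = 30759.58.
∂D/∂I = -0.077.
E = (-0.077) × (60700/30759.58) = -0.15194…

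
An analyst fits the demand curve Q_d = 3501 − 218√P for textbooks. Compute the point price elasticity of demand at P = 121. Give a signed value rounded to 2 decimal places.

-1.09

dQ_d/dP = −218/(2√P) = -9.90909. At P = 121, Q_d = 1103.
Ed = (dQ_d/dP)·(P/Q_d) = (-9.90909) × (121/1103) = -1.0870…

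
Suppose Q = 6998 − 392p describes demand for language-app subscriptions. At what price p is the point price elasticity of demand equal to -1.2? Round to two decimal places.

Ed = −392p/(6998 − 392p). Set this equal to -1.2:
392p = 1.2·(6998 − 392p) ⇒ 392p(1 + 1.2) = 1.2·6998
p = 1.2·6998 / (392·2.2) = 9.7374…

9.74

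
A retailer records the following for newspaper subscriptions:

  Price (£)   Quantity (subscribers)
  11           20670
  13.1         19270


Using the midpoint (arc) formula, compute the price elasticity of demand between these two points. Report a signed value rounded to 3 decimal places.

-0.402

%ΔQ = (19270 − 20670) / [(20670 + 19270)/2] = -1400/19970 = -0.070105…
%ΔP = (13.1 − 11) / [(11 + 13.1)/2] = 2.1/12.05 = 0.174273…
Arc Ed = %ΔQ / %ΔP = (-1400/19970) / (2.1/12.05) = -0.40227…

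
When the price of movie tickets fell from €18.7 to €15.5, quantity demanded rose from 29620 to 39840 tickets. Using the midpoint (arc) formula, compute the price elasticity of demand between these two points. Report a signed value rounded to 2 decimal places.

%ΔQ = (39840 − 29620) / [(29620 + 39840)/2] = 10220/34730 = 0.294270…
%ΔP = (15.5 − 18.7) / [(18.7 + 15.5)/2] = -3.2/17.1 = -0.187134…
Arc Ed = %ΔQ / %ΔP = (10220/34730) / (-3.2/17.1) = -1.5725…

-1.57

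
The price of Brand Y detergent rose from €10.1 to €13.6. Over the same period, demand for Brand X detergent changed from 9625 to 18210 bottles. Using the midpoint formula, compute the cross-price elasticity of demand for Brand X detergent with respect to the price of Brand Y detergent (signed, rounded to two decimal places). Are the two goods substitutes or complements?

2.09; substitutes

%ΔQ_{Brand X detergent} = (18210 − 9625)/avg = 8585/13917.5 = 0.616849…
%ΔP_{Brand Y detergent} = (13.6 − 10.1)/avg = 3.5/11.85 = 0.295358…
E_cross = (8585/13917.5) / (3.5/11.85) = 2.0884…
E_cross > 0 ⇒ the goods are substitutes.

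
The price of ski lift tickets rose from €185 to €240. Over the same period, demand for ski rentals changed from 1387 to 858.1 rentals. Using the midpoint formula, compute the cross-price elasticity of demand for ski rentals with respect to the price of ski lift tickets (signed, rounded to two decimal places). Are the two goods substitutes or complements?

%ΔQ_{ski rentals} = (858.1 − 1387)/avg = -528.9/1122.55 = -0.471159…
%ΔP_{ski lift tickets} = (240 − 185)/avg = 55/212.5 = 0.258823…
E_cross = (-528.9/1122.55) / (55/212.5) = -1.8203…
E_cross < 0 ⇒ the goods are complements.

-1.82; complements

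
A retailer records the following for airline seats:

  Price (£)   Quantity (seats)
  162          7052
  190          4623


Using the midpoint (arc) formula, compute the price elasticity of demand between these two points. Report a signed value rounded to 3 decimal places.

%ΔQ = (4623 − 7052) / [(7052 + 4623)/2] = -2429/5837.5 = -0.416102…
%ΔP = (190 − 162) / [(162 + 190)/2] = 28/176 = 0.159090…
Arc Ed = %ΔQ / %ΔP = (-2429/5837.5) / (28/176) = -2.61550…

-2.616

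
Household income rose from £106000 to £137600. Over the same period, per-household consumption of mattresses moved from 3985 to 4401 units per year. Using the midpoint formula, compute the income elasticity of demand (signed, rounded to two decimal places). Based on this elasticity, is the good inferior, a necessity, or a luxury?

%ΔQ = (4401 − 3985)/[( 3985 + 4401)/2] = 416/4193 = 0.099212…
%ΔIncome = (137600 − 106000)/[( 106000 + 137600)/2] = 31600/121800 = 0.259441…
E_income = (416/4193) / (31600/121800) = 0.3824…
0 < E_income < 1 ⇒ normal good, necessity.

0.38; necessity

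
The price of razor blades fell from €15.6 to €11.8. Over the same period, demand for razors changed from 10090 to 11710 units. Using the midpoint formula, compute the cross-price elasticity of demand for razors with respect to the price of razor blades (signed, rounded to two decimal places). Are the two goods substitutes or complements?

%ΔQ_{razors} = (11710 − 10090)/avg = 1620/10900 = 0.148623…
%ΔP_{razor blades} = (11.8 − 15.6)/avg = -3.8/13.7 = -0.277372…
E_cross = (1620/10900) / (-3.8/13.7) = -0.5358…
E_cross < 0 ⇒ the goods are complements.

-0.54; complements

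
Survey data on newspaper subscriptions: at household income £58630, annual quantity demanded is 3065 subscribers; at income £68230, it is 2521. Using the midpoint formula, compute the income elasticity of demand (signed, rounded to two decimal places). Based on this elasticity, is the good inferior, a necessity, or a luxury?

-1.29; inferior

%ΔQ = (2521 − 3065)/[( 3065 + 2521)/2] = -544/2793 = -0.194772…
%ΔIncome = (68230 − 58630)/[( 58630 + 68230)/2] = 9600/63430 = 0.151347…
E_income = (-544/2793) / (9600/63430) = -1.2869…
E_income < 0 ⇒ inferior good.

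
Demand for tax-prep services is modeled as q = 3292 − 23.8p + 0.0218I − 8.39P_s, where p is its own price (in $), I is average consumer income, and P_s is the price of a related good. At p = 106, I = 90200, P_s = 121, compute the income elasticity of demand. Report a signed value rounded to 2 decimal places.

1.14

At the given values, q = 3292 − 23.8(106) + 0.0218(90200) − 8.39(121) = 1720.37.
∂q/∂I = 0.0218.
E = (0.0218) × (90200/1720.37) = 1.1429…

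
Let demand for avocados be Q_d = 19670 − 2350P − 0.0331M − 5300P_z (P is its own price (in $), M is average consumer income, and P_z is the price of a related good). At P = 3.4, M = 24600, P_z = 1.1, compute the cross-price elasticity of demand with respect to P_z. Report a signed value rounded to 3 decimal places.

-1.158

At the given values, Q_d = 19670 − 2350(3.4) − 0.0331(24600) − 5300(1.1) = 5035.74.
∂Q_d/∂P_z = -5300.
E = (-5300) × (1.1/5035.74) = -1.15772…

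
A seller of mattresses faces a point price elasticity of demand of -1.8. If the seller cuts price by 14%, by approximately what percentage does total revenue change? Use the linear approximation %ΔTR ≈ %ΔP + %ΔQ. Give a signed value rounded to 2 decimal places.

%ΔQ ≈ Ed × %ΔP = (-1.8) × (-14%) = +25.2000%
%ΔTR ≈ %ΔP + %ΔQ = (-14%) + (+25.2000%) = +11.2000%

+11.20%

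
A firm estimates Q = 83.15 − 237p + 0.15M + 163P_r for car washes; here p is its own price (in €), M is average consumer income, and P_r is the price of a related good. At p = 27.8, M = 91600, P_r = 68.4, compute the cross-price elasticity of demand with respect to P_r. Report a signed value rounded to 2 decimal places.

At the given values, Q = 83.15 − 237(27.8) + 0.15(91600) + 163(68.4) = 18383.75.
∂Q/∂P_r = 163.
E = (163) × (68.4/18383.75) = 0.6064…

0.61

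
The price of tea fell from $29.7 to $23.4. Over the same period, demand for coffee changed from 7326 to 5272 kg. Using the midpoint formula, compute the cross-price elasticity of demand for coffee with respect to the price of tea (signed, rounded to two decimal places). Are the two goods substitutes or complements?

%ΔQ_{coffee} = (5272 − 7326)/avg = -2054/6299 = -0.326083…
%ΔP_{tea} = (23.4 − 29.7)/avg = -6.3/26.55 = -0.237288…
E_cross = (-2054/6299) / (-6.3/26.55) = 1.3742…
E_cross > 0 ⇒ the goods are substitutes.

1.37; substitutes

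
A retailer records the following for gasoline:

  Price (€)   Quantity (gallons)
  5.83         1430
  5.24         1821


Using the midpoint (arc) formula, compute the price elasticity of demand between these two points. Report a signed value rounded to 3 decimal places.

%ΔQ = (1821 − 1430) / [(1430 + 1821)/2] = 391/1625.5 = 0.240541…
%ΔP = (5.24 − 5.83) / [(5.83 + 5.24)/2] = -0.59/5.535 = -0.106594…
Arc Ed = %ΔQ / %ΔP = (391/1625.5) / (-0.59/5.535) = -2.25660…

-2.257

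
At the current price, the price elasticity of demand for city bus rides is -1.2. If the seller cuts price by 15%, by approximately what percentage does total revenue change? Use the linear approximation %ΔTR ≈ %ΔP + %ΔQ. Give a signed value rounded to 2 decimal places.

+3.00%

%ΔQ ≈ Ed × %ΔP = (-1.2) × (-15%) = +18.0000%
%ΔTR ≈ %ΔP + %ΔQ = (-15%) + (+18.0000%) = +3.0000%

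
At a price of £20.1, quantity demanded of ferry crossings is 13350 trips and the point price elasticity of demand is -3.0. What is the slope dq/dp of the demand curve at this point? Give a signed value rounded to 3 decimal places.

Ed = (dq/dp)·(p/q) ⇒ dq/dp = Ed·q/p = (-3.0)·13350/20.1 = -1992.53731…

-1992.537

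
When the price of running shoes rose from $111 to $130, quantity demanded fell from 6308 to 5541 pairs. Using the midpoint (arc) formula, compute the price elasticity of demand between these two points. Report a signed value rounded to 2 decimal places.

%ΔQ = (5541 − 6308) / [(6308 + 5541)/2] = -767/5924.5 = -0.129462…
%ΔP = (130 − 111) / [(111 + 130)/2] = 19/120.5 = 0.157676…
Arc Ed = %ΔQ / %ΔP = (-767/5924.5) / (19/120.5) = -0.8210…

-0.82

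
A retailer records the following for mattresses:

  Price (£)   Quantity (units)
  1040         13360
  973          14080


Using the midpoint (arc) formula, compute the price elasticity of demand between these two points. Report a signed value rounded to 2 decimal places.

%ΔQ = (14080 − 13360) / [(13360 + 14080)/2] = 720/13720 = 0.052478…
%ΔP = (973 − 1040) / [(1040 + 973)/2] = -67/1006.5 = -0.066567…
Arc Ed = %ΔQ / %ΔP = (720/13720) / (-67/1006.5) = -0.7883…

-0.79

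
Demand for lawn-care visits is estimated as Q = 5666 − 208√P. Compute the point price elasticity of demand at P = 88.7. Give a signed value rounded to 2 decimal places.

-0.26

dQ/dP = −208/(2√P) = -11.0426. At P = 88.7, Q = 3707.04.
Ed = (dQ/dP)·(P/Q) = (-11.0426) × (88.7/3707.04) = -0.2642…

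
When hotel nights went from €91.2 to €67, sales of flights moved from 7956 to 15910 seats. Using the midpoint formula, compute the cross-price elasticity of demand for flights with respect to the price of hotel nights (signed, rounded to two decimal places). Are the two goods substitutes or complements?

%ΔQ_{flights} = (15910 − 7956)/avg = 7954/11933 = 0.666554…
%ΔP_{hotel nights} = (67 − 91.2)/avg = -24.2/79.1 = -0.305941…
E_cross = (7954/11933) / (-24.2/79.1) = -2.1786…
E_cross < 0 ⇒ the goods are complements.

-2.18; complements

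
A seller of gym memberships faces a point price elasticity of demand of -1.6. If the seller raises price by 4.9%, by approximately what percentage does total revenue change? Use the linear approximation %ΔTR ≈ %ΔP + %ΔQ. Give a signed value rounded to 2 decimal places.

%ΔQ ≈ Ed × %ΔP = (-1.6) × (+4.9%) = -7.8400%
%ΔTR ≈ %ΔP + %ΔQ = (+4.9%) + (-7.8400%) = -2.9400%

-2.94%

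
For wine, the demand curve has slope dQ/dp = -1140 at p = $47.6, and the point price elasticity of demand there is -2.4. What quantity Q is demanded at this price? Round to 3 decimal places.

Ed = (dQ/dp)·(p/Q) ⇒ Q = (dQ/dp)·p/Ed = (-1140)·47.6/(-2.4) = 22610

22610.000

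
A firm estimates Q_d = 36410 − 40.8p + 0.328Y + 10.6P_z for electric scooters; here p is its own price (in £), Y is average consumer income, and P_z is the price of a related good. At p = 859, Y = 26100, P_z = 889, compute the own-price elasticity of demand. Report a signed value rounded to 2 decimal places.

At the given values, Q_d = 36410 − 40.8(859) + 0.328(26100) + 10.6(889) = 19347.
∂Q_d/∂p = −40.8.
E = (-40.8) × (859/19347) = -1.8115…

-1.81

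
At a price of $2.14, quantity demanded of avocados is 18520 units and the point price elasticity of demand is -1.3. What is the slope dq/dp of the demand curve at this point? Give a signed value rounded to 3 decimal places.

-11250.467

Ed = (dq/dp)·(p/q) ⇒ dq/dp = Ed·q/p = (-1.3)·18520/2.14 = -11250.46728…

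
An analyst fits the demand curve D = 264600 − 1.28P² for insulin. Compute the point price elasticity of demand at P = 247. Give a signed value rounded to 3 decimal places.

-0.837

dD/dP = −2·1.28·P = -632.32. At P = 247, D = 186508.48.
Ed = (dD/dP)·(P/D) = (-632.32) × (247/186508.48) = -0.83740…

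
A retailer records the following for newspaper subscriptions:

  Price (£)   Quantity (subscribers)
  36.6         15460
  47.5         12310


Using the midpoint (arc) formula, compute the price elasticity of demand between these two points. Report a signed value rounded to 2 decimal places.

%ΔQ = (12310 − 15460) / [(15460 + 12310)/2] = -3150/13885 = -0.226863…
%ΔP = (47.5 − 36.6) / [(36.6 + 47.5)/2] = 10.9/42.05 = 0.259215…
Arc Ed = %ΔQ / %ΔP = (-3150/13885) / (10.9/42.05) = -0.8751…

-0.88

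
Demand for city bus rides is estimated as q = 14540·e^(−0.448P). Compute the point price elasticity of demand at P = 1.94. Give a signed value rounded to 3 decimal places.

-0.869

dq/dP = −0.448·q = -2731.42. At P = 1.94, q = 6096.92.
Ed = (dq/dP)·(P/q) = (-2731.42) × (1.94/6096.92) = -0.86912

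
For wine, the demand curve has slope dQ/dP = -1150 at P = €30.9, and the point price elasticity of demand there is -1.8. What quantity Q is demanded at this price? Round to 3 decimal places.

19741.667

Ed = (dQ/dP)·(P/Q) ⇒ Q = (dQ/dP)·P/Ed = (-1150)·30.9/(-1.8) = 19741.66666…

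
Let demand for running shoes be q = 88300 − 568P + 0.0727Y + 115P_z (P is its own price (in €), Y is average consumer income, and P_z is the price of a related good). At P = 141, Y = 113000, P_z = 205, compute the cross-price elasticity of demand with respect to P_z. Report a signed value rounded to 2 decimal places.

0.59

At the given values, q = 88300 − 568(141) + 0.0727(113000) + 115(205) = 40002.1.
∂q/∂P_z = 115.
E = (115) × (205/40002.1) = 0.5893…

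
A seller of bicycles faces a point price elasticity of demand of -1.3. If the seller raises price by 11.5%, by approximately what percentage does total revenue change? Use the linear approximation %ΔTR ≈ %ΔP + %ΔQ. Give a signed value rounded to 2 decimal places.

%ΔQ ≈ Ed × %ΔP = (-1.3) × (+11.5%) = -14.9500%
%ΔTR ≈ %ΔP + %ΔQ = (+11.5%) + (-14.9500%) = -3.4500%

-3.45%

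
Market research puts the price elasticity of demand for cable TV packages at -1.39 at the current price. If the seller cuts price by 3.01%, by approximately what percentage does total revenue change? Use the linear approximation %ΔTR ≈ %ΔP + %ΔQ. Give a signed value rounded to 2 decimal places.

%ΔQ ≈ Ed × %ΔP = (-1.39) × (-3.01%) = +4.1839%
%ΔTR ≈ %ΔP + %ΔQ = (-3.01%) + (+4.1839%) = +1.1739%

+1.17%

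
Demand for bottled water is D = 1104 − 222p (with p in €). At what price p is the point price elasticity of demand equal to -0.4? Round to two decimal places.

1.42

Ed = −222p/(1104 − 222p). Set this equal to -0.4:
222p = 0.4·(1104 − 222p) ⇒ 222p(1 + 0.4) = 0.4·1104
p = 0.4·1104 / (222·1.4) = 1.4208…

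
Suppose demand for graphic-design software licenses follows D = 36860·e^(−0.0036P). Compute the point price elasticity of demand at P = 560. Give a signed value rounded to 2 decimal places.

dD/dP = −0.0036·D = -17.6734. At P = 560, D = 4909.28.
Ed = (dD/dP)·(P/D) = (-17.6734) × (560/4909.28) = -2.016

-2.02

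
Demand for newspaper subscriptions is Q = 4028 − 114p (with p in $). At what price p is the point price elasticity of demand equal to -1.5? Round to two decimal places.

Ed = −114p/(4028 − 114p). Set this equal to -1.5:
114p = 1.5·(4028 − 114p) ⇒ 114p(1 + 1.5) = 1.5·4028
p = 1.5·4028 / (114·2.5) = 21.2

21.20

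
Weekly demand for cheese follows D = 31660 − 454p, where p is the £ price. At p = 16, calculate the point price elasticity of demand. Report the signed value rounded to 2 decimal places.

dD/dp = −454. At p = 16, D = 31660 − 454(16) = 24396.
Ed = (dD/dp)·(p/D) = −454 × (16/24396) = -0.2977…

-0.30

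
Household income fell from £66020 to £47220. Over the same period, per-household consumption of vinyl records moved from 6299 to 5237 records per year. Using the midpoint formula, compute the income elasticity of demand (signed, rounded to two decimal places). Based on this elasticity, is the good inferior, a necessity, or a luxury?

0.55; necessity

%ΔQ = (5237 − 6299)/[( 6299 + 5237)/2] = -1062/5768 = -0.184119…
%ΔIncome = (47220 − 66020)/[( 66020 + 47220)/2] = -18800/56620 = -0.332038…
E_income = (-1062/5768) / (-18800/56620) = 0.5545…
0 < E_income < 1 ⇒ normal good, necessity.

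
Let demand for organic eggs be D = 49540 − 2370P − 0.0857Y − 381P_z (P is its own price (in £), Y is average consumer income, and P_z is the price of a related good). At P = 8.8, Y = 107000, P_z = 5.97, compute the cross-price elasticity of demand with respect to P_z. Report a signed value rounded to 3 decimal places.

-0.132

At the given values, D = 49540 − 2370(8.8) − 0.0857(107000) − 381(5.97) = 17239.53.
∂D/∂P_z = -381.
E = (-381) × (5.97/17239.53) = -0.13193…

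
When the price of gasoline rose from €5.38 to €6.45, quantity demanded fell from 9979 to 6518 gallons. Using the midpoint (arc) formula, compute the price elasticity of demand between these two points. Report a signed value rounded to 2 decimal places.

-2.32

%ΔQ = (6518 − 9979) / [(9979 + 6518)/2] = -3461/8248.5 = -0.419591…
%ΔP = (6.45 − 5.38) / [(5.38 + 6.45)/2] = 1.07/5.915 = 0.180896…
Arc Ed = %ΔQ / %ΔP = (-3461/8248.5) / (1.07/5.915) = -2.3195…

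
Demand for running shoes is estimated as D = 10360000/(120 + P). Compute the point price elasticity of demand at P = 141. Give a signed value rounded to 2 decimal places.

-0.54

dD/dP = −10360000/(120 + P)² = -152.082. At P = 141, D = 39693.5.
Ed = (dD/dP)·(P/D) = (-152.082) × (141/39693.5) = -0.5402…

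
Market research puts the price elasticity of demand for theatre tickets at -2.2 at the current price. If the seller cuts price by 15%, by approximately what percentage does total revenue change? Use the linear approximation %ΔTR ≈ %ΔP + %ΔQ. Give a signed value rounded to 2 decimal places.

+18.00%

%ΔQ ≈ Ed × %ΔP = (-2.2) × (-15%) = +33.0000%
%ΔTR ≈ %ΔP + %ΔQ = (-15%) + (+33.0000%) = +18.0000%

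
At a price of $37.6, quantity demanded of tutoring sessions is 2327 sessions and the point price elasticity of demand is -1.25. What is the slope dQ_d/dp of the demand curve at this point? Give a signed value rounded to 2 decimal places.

-77.36

Ed = (dQ_d/dp)·(p/Q_d) ⇒ dQ_d/dp = Ed·Q_d/p = (-1.25)·2327/37.6 = -77.3603…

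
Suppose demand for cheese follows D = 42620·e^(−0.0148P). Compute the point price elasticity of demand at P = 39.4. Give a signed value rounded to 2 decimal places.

-0.58

dD/dP = −0.0148·D = -352.07. At P = 39.4, D = 23788.5.
Ed = (dD/dP)·(P/D) = (-352.07) × (39.4/23788.5) = -0.5831…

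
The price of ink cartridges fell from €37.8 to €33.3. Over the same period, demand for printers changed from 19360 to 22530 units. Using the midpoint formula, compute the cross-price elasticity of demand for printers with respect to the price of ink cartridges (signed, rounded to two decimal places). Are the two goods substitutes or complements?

%ΔQ_{printers} = (22530 − 19360)/avg = 3170/20945 = 0.151348…
%ΔP_{ink cartridges} = (33.3 − 37.8)/avg = -4.5/35.55 = -0.126582…
E_cross = (3170/20945) / (-4.5/35.55) = -1.1956…
E_cross < 0 ⇒ the goods are complements.

-1.20; complements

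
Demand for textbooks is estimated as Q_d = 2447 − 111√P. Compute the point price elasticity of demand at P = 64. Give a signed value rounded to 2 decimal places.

-0.28

dQ_d/dP = −111/(2√P) = -6.9375. At P = 64, Q_d = 1559.
Ed = (dQ_d/dP)·(P/Q_d) = (-6.9375) × (64/1559) = -0.2847…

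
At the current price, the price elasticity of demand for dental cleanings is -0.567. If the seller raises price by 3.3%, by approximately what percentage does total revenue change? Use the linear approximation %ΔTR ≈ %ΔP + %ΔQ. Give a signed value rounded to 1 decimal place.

%ΔQ ≈ Ed × %ΔP = (-0.567) × (+3.3%) = -1.8711%
%ΔTR ≈ %ΔP + %ΔQ = (+3.3%) + (-1.8711%) = +1.4289%

+1.4%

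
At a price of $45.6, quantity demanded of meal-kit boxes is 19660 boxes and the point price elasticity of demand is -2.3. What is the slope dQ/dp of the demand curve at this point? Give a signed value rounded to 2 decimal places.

-991.62

Ed = (dQ/dp)·(p/Q) ⇒ dQ/dp = Ed·Q/p = (-2.3)·19660/45.6 = -991.6228…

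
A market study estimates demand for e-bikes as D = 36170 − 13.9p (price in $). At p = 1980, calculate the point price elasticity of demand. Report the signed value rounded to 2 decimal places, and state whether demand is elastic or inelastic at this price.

dD/dp = −13.9. At p = 1980, D = 36170 − 13.9(1980) = 8648.
Ed = (dD/dp)·(p/D) = −13.9 × (1980/8648) = -3.1824…
|Ed| = 3.18 > 1, so demand is elastic.

-3.18; elastic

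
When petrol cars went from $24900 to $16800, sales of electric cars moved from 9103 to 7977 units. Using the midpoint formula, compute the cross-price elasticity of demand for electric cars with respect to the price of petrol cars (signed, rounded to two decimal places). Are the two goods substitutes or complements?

0.34; substitutes

%ΔQ_{electric cars} = (7977 − 9103)/avg = -1126/8540 = -0.131850…
%ΔP_{petrol cars} = (16800 − 24900)/avg = -8100/20850 = -0.388489…
E_cross = (-1126/8540) / (-8100/20850) = 0.3393…
E_cross > 0 ⇒ the goods are substitutes.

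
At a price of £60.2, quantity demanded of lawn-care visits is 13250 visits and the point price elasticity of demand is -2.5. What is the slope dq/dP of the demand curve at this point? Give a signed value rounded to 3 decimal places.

-550.249

Ed = (dq/dP)·(P/q) ⇒ dq/dP = Ed·q/P = (-2.5)·13250/60.2 = -550.24916…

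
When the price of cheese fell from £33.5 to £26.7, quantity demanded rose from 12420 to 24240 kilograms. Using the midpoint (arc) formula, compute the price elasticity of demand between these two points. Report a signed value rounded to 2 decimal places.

%ΔQ = (24240 − 12420) / [(12420 + 24240)/2] = 11820/18330 = 0.644844…
%ΔP = (26.7 − 33.5) / [(33.5 + 26.7)/2] = -6.8/30.1 = -0.225913…
Arc Ed = %ΔQ / %ΔP = (11820/18330) / (-6.8/30.1) = -2.8543…

-2.85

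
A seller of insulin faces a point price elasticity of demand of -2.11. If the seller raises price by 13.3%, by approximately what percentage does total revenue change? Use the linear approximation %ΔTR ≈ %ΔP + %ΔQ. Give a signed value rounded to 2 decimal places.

%ΔQ ≈ Ed × %ΔP = (-2.11) × (+13.3%) = -28.0630%
%ΔTR ≈ %ΔP + %ΔQ = (+13.3%) + (-28.0630%) = -14.7630%

-14.76%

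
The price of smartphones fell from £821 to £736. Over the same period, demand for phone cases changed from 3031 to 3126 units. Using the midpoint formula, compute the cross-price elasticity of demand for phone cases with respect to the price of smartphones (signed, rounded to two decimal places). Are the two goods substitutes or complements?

-0.28; complements

%ΔQ_{phone cases} = (3126 − 3031)/avg = 95/3078.5 = 0.030859…
%ΔP_{smartphones} = (736 − 821)/avg = -85/778.5 = -0.109184…
E_cross = (95/3078.5) / (-85/778.5) = -0.2826…
E_cross < 0 ⇒ the goods are complements.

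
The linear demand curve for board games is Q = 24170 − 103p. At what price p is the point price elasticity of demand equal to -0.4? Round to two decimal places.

Ed = −103p/(24170 − 103p). Set this equal to -0.4:
103p = 0.4·(24170 − 103p) ⇒ 103p(1 + 0.4) = 0.4·24170
p = 0.4·24170 / (103·1.4) = 67.0457…

67.05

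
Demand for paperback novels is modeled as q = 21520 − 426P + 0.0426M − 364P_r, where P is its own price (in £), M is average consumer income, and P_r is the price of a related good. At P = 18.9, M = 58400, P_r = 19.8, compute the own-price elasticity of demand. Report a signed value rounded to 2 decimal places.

At the given values, q = 21520 − 426(18.9) + 0.0426(58400) − 364(19.8) = 8749.24.
∂q/∂P = −426.
E = (-426) × (18.9/8749.24) = -0.9202…

-0.92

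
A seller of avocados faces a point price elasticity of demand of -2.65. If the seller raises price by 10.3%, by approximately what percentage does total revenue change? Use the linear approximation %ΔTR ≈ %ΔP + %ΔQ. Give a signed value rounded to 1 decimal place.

-17.0%

%ΔQ ≈ Ed × %ΔP = (-2.65) × (+10.3%) = -27.2950%
%ΔTR ≈ %ΔP + %ΔQ = (+10.3%) + (-27.2950%) = -16.9950%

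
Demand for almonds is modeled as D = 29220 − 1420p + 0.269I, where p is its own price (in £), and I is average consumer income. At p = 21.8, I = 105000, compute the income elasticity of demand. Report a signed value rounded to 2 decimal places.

1.07

At the given values, D = 29220 − 1420(21.8) + 0.269(105000) = 26509.
∂D/∂I = 0.269.
E = (0.269) × (105000/26509) = 1.0654…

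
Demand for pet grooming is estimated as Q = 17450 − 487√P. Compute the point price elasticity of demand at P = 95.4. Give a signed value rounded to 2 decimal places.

dQ/dP = −487/(2√P) = -24.9301. At P = 95.4, Q = 12693.3.
Ed = (dQ/dP)·(P/Q) = (-24.9301) × (95.4/12693.3) = -0.1873…

-0.19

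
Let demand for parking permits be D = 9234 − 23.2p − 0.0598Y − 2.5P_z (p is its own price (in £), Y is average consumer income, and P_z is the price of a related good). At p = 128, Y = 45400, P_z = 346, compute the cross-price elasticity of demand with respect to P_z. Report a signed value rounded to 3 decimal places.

-0.322

At the given values, D = 9234 − 23.2(128) − 0.0598(45400) − 2.5(346) = 2684.48.
∂D/∂P_z = -2.5.
E = (-2.5) × (346/2684.48) = -0.32222…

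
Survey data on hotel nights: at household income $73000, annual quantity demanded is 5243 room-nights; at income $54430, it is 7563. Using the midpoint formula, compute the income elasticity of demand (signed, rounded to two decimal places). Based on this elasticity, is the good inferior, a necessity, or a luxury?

-1.24; inferior

%ΔQ = (7563 − 5243)/[( 5243 + 7563)/2] = 2320/6403 = 0.362330…
%ΔIncome = (54430 − 73000)/[( 73000 + 54430)/2] = -18570/63715 = -0.291454…
E_income = (2320/6403) / (-18570/63715) = -1.2431…
E_income < 0 ⇒ inferior good.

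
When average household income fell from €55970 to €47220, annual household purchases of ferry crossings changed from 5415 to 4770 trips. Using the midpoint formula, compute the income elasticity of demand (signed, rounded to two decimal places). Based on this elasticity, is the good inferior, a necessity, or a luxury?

0.75; necessity

%ΔQ = (4770 − 5415)/[( 5415 + 4770)/2] = -645/5092.5 = -0.126656…
%ΔIncome = (47220 − 55970)/[( 55970 + 47220)/2] = -8750/51595 = -0.169590…
E_income = (-645/5092.5) / (-8750/51595) = 0.7468…
0 < E_income < 1 ⇒ normal good, necessity.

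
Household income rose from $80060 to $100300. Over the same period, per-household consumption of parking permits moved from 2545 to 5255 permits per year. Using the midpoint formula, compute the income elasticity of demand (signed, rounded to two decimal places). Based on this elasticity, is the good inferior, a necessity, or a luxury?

3.10; luxury

%ΔQ = (5255 − 2545)/[( 2545 + 5255)/2] = 2710/3900 = 0.694871…
%ΔIncome = (100300 − 80060)/[( 80060 + 100300)/2] = 20240/90180 = 0.224440…
E_income = (2710/3900) / (20240/90180) = 3.0960…
E_income > 1 ⇒ normal good, luxury.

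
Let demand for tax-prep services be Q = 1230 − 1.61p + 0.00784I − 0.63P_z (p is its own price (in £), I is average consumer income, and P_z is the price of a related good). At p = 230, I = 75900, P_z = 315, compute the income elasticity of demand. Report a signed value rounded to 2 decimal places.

0.47

At the given values, Q = 1230 − 1.61(230) + 0.00784(75900) − 0.63(315) = 1256.306.
∂Q/∂I = 0.00784.
E = (0.00784) × (75900/1256.306) = 0.4736…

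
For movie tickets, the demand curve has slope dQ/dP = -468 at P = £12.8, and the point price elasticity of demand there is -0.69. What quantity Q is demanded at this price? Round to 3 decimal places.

8681.739

Ed = (dQ/dP)·(P/Q) ⇒ Q = (dQ/dP)·P/Ed = (-468)·12.8/(-0.69) = 8681.73913…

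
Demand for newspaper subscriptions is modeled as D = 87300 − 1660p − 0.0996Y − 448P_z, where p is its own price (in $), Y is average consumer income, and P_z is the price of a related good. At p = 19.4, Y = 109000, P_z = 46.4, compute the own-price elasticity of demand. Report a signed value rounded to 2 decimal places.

-1.37

At the given values, D = 87300 − 1660(19.4) − 0.0996(109000) − 448(46.4) = 23452.4.
∂D/∂p = −1660.
E = (-1660) × (19.4/23452.4) = -1.3731…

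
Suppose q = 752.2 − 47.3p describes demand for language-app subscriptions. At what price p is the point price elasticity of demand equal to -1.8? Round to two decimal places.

10.22

Ed = −47.3p/(752.2 − 47.3p). Set this equal to -1.8:
47.3p = 1.8·(752.2 − 47.3p) ⇒ 47.3p(1 + 1.8) = 1.8·752.2
p = 1.8·752.2 / (47.3·2.8) = 10.2231…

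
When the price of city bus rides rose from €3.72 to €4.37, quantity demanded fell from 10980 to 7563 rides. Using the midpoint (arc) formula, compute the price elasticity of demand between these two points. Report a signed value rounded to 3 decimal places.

-2.294

%ΔQ = (7563 − 10980) / [(10980 + 7563)/2] = -3417/9271.5 = -0.368548…
%ΔP = (4.37 − 3.72) / [(3.72 + 4.37)/2] = 0.65/4.045 = 0.160692…
Arc Ed = %ΔQ / %ΔP = (-3417/9271.5) / (0.65/4.045) = -2.29350…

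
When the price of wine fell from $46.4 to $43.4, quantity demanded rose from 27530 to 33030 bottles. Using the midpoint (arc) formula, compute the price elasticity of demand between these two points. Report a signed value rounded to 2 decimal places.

%ΔQ = (33030 − 27530) / [(27530 + 33030)/2] = 5500/30280 = 0.181638…
%ΔP = (43.4 − 46.4) / [(46.4 + 43.4)/2] = -3/44.9 = -0.066815…
Arc Ed = %ΔQ / %ΔP = (5500/30280) / (-3/44.9) = -2.7185…

-2.72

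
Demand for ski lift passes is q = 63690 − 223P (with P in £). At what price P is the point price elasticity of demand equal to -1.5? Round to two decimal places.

Ed = −223P/(63690 − 223P). Set this equal to -1.5:
223P = 1.5·(63690 − 223P) ⇒ 223P(1 + 1.5) = 1.5·63690
P = 1.5·63690 / (223·2.5) = 171.3632…

171.36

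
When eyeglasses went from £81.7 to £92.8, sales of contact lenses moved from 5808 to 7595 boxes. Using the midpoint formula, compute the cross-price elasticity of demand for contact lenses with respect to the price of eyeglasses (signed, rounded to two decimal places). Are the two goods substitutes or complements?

%ΔQ_{contact lenses} = (7595 − 5808)/avg = 1787/6701.5 = 0.266656…
%ΔP_{eyeglasses} = (92.8 − 81.7)/avg = 11.1/87.25 = 0.127220…
E_cross = (1787/6701.5) / (11.1/87.25) = 2.0960…
E_cross > 0 ⇒ the goods are substitutes.

2.10; substitutes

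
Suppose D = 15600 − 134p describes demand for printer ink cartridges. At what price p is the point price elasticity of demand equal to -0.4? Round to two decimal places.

33.26

Ed = −134p/(15600 − 134p). Set this equal to -0.4:
134p = 0.4·(15600 − 134p) ⇒ 134p(1 + 0.4) = 0.4·15600
p = 0.4·15600 / (134·1.4) = 33.2622…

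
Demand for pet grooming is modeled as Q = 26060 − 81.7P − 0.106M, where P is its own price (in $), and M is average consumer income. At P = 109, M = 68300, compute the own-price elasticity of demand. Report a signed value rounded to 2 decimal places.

At the given values, Q = 26060 − 81.7(109) − 0.106(68300) = 9914.9.
∂Q/∂P = −81.7.
E = (-81.7) × (109/9914.9) = -0.8981…

-0.90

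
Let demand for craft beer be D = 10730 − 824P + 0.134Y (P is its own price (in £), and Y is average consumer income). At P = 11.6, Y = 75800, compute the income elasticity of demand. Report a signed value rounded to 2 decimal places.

At the given values, D = 10730 − 824(11.6) + 0.134(75800) = 11328.8.
∂D/∂Y = 0.134.
E = (0.134) × (75800/11328.8) = 0.8965…

0.90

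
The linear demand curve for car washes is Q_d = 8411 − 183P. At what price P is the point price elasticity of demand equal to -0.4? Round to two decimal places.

13.13

Ed = −183P/(8411 − 183P). Set this equal to -0.4:
183P = 0.4·(8411 − 183P) ⇒ 183P(1 + 0.4) = 0.4·8411
P = 0.4·8411 / (183·1.4) = 13.1319…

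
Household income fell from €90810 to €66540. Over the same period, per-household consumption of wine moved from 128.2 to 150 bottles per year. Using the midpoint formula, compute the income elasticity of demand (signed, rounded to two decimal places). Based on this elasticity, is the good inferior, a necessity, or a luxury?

%ΔQ = (150 − 128.2)/[( 128.2 + 150)/2] = 21.8/139.1 = 0.156721…
%ΔIncome = (66540 − 90810)/[( 90810 + 66540)/2] = -24270/78675 = -0.308484…
E_income = (21.8/139.1) / (-24270/78675) = -0.5080…
E_income < 0 ⇒ inferior good.

-0.51; inferior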